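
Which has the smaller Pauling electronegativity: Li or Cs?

Cs

Li is in period 2, group 1; Cs is in period 6, group 1.
Smaller atoms with higher effective nuclear charge are more electronegative.
All are in group 1, so electronegativity increases up the group.
So Cs has the smaller Pauling electronegativity (Cs < Li).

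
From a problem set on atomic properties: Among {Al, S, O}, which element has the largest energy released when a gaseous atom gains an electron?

S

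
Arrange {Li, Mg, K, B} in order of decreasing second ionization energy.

Li > K > B > Mg

IE_2 is the cost of taking one more electron from the +1 cation: Li⁺ is the bare [He] core; Mg⁺ still has 1 valence electron; K⁺ is the bare [Ar] core; B⁺ still has 2 valence electrons.
Pulling an electron out of a noble-gas core costs far more than removing a remaining valence electron, so K and Li sit at the high end of IE_2.
Valence configurations: Mg⁺ [Ne]3s¹, B⁺ [He]2s².
Approximate IE_2 values (kJ/mol): Li 7298, Mg 1451, K 3052, B 2427.
Overall IE_2 order: Mg < B < K < Li.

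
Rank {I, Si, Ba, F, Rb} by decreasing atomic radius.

Atomic radius shrinks across a period as nuclear charge pulls the same shell inward, and grows down a group as new shells are added.
Here both period and group differ, so the two effects have to be weighed against each other.
Si > F: both effects reinforce here, so Si is clearly the larger of the two.
I > Si: the two effects oppose for this pair; the down-group effect wins (133 vs 116 pm).
Ba > I: both effects reinforce here, so Ba is clearly the larger of the two.
Rb > Ba: the two effects oppose for this pair; the across-period effect wins (210 vs 196 pm).
Approximate values (pm): F 64, Si 116, Rb 210, I 133, Ba 196.
So from largest to smallest: Rb > Ba > I > Si > F.

Rb > Ba > I > Si > F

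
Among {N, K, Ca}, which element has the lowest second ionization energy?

Ca

The second ionization energy removes an electron from the +1 ion. For each element: N⁺ still has 4 valence electrons; K⁺ is the bare [Ar] core; Ca⁺ still has 1 valence electron.
Core electrons are held far more tightly than valence electrons, so K tops the IE_2 order.
Valence configurations: N⁺ [He]2s²2p², Ca⁺ [Ar]4s¹.
Tabulated IE_2 (kJ/mol): N 2856, K 3052, Ca 1145.
So the second ionization energies run Ca < N < K.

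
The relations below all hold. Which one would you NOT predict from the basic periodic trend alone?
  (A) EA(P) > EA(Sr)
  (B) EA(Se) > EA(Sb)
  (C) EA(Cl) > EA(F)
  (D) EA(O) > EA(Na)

The general trend: electron affinity increases across a period and decreases down a group.
(A) P (period 3, group 15) vs Sr (period 5, group 2): the stated order agrees with the simple trend.
(B) Se (period 4, group 16) vs Sb (period 5, group 15): the stated order agrees with the simple trend.
(C) Cl (period 3, group 17) vs F (period 2, group 17): the stated order contradicts the simple trend.
(D) O (period 2, group 16) vs Na (period 3, group 1): the stated order agrees with the simple trend.
The exception is (C): F's small 2p subshell makes the incoming electron feel strong e⁻–e⁻ repulsion, so Cl actually releases more energy on gaining an electron.

(C)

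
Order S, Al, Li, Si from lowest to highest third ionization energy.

Al, Si, S, Li

After 2 electrons have been removed, what remains? S²⁺ still has 4 valence electrons; Al²⁺ still has 1 valence electron; Li²⁺ is already 1 electron into the core; Si²⁺ still has 2 valence electrons.
Breaking into a closed-shell core is much more expensive than removing a leftover valence electron — Li has the largest IE_3 here.
Valence configurations: S²⁺ [Ne]3s²3p², Al²⁺ [Ne]3s¹, Si²⁺ [Ne]3s².
Tabulated IE_3 (kJ/mol): S 3357, Al 2745, Li 11815, Si 3232.
So the third ionization energies run Al < Si < S < Li.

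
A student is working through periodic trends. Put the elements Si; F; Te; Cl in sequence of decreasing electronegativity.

F > Cl > Te > Si

Electronegativity increases across a period and decreases down a group, tracking effective nuclear charge and atomic size.
These span different periods and groups, so the two trends combine.
Te > Si: period and group pull opposite ways; the across-period shift dominates (2.10 vs 1.90).
Cl > Te: both effects reinforce here, so Cl is clearly the higher of the two.
F > Cl: F sits above Cl in group 17, so the down-group effect alone puts F higher.
Approximate values (Pauling): F 3.98, Si 1.90, Cl 3.16, Te 2.10.
So from highest to lowest: F > Cl > Te > Si.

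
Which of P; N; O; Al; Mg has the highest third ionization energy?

Mg

IE_3 is the cost of taking one more electron from the +2 cation: P²⁺ still has 3 valence electrons; N²⁺ still has 3 valence electrons; O²⁺ still has 4 valence electrons; Al²⁺ still has 1 valence electron; Mg²⁺ is the bare [Ne] core.
Core electrons are held far more tightly than valence electrons, so Mg tops the IE_3 order.
Valence configurations: P²⁺ [Ne]3s²3p¹, N²⁺ [He]2s²2p¹, O²⁺ [He]2s²2p², Al²⁺ [Ne]3s¹.
Approximate IE_3 values (kJ/mol): P 2914, N 4578, O 5300, Al 2745, Mg 7733.
So the third ionization energies run Al < P < N < O < Mg.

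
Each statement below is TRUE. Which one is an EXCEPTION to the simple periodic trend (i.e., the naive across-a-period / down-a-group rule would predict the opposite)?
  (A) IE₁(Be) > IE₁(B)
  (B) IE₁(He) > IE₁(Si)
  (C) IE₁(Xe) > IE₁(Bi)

(A)

The general trend: first ionization energy increases across a period and decreases down a group.
(A) Be (period 2, group 2) vs B (period 2, group 13): the stated order contradicts the simple trend.
(B) He (period 1, group 18) vs Si (period 3, group 14): the stated order agrees with the simple trend.
(C) Xe (period 5, group 18) vs Bi (period 6, group 15): the stated order agrees with the simple trend.
The exception is (A): removing B's lone 2p electron is easier than breaking Be's filled 2s².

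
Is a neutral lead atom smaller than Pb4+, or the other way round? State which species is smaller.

Forming Pb4+ removes 4 electrons from Pb. Fewer electrons for the same nuclear charge means less shielding and a higher Z_eff on the remaining electrons.
A cation is smaller than its parent atom: Pb4+ < Pb.

Pb4+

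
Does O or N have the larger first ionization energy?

N is in period 2, group 15; O is in period 2, group 16.
IE₁ increases left→right with effective nuclear charge and decreases top→bottom as the valence shell moves farther out.
All lie in period 2; the across-period trend (first ionization energy increases left to right) applies, with the exception below.
Note the exception: N has a higher first ionization energy than O, contrary to the simple trend — pairing an electron in O's 2p⁴ costs repulsion energy, so O ionizes more easily than half-filled N (2p³).
For reference (kJ/mol): N 1402, O 1314.
So N has the larger first ionization energy (N > O).

N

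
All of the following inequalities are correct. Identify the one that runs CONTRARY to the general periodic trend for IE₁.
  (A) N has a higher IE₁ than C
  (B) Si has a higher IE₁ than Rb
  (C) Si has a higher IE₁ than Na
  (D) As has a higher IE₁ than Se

(D)

The general trend: IE₁ increases across a period and decreases down a group.
(A) N (period 2, group 15) vs C (period 2, group 14): the stated order agrees with the simple trend.
(B) Si (period 3, group 14) vs Rb (period 5, group 1): the stated order agrees with the simple trend.
(C) Si (period 3, group 14) vs Na (period 3, group 1): the stated order agrees with the simple trend.
(D) As (period 4, group 15) vs Se (period 4, group 16): the stated order contradicts the simple trend.
The exception is (D): Se (4p⁴) ionizes more easily than half-filled As (4p³).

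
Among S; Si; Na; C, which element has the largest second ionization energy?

IE_2 is the cost of taking one more electron from the +1 cation: S⁺ still has 5 valence electrons; Si⁺ still has 3 valence electrons; Na⁺ is the bare [Ne] core; C⁺ still has 3 valence electrons.
Pulling an electron out of a noble-gas core costs far more than removing a remaining valence electron, so Na sits at the high end of IE_2.
Valence configurations: S⁺ [Ne]3s²3p³, Si⁺ [Ne]3s²3p¹, C⁺ [He]2s²2p¹.
Approximate IE_2 values (kJ/mol): S 2252, Si 1577, Na 4562, C 2353.
So the second ionization energies run Si < S < C < Na.

Na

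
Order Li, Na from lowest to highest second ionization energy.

Consider each +1 ion: Li⁺ is the bare [He] core; Na⁺ is the bare [Ne] core.
All of these are removing an electron from a noble-gas core or deeper; the smaller core (lower principal quantum number) is held far more tightly, and within a period the higher nuclear charge binds the same core more tightly.
The numbers (kJ/mol): Li 7298, Na 4562.
Hence IE_2: Na < Li.

Na < Li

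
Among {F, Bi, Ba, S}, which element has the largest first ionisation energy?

Removing the outermost electron gets harder across a period and easier down a group.
These span different periods and groups, so the two trends combine.
Bi > Ba: both are in period 6; the period trend gives Bi the larger value.
S > Bi: relative to Bi, both the across-period and down-group shifts push S's first ionization energy up.
F > S: both effects reinforce here, so F is clearly the higher of the two.
Tabulated first ionization energy (kJ/mol): F 1681, S 1000, Ba 503, Bi 703.
The largest first ionisation energy among these belongs to F.

F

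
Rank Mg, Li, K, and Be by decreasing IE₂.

After 1 electron has been removed, what remains? Mg⁺ still has 1 valence electron; Li⁺ is the bare [He] core; K⁺ is the bare [Ar] core; Be⁺ still has 1 valence electron.
Breaking into a closed-shell core is much more expensive than removing a leftover valence electron — K and Li have the largest IE_2 here.
Valence configurations: Mg⁺ [Ne]3s¹, Be⁺ [He]2s¹.
Approximate IE_2 values (kJ/mol): Mg 1451, Li 7298, K 3052, Be 1757.
Putting it together, IE_2: Mg < Be < K < Li.

Li > K > Be > Mg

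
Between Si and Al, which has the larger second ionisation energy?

Al

IE_2 is the cost of taking one more electron from the +1 cation: Si⁺ still has 3 valence electrons; Al⁺ still has 2 valence electrons.
All are still removing valence electrons, so compare the +1 ions as you would atoms: IE_2 generally rises across a period (higher Z_eff) and falls down a group (larger shell), subject to the usual subshell exceptions.
Valence configurations: Si⁺ [Ne]3s²3p¹, Al⁺ [Ne]3s².
Si⁺ loses a lone 3p electron whereas Al⁺ must break into a filled 3s² pair, so IE_2(Al) > IE_2(Si) even though Si has the higher nuclear charge.
Approximate IE_2 values (kJ/mol): Si 1577, Al 1817.
Putting it together, IE_2: Si < Al.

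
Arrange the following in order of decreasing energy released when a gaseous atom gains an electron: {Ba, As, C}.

C > As > Ba

Atoms with high Z_eff and room in the valence shell (especially the halogens) have the most exothermic electron affinities.
Here both period and group differ, so the two effects have to be weighed against each other.
As > Ba: relative to Ba, both the across-period and down-group shifts push As's electron affinity up.
C > As: the two effects oppose for this pair; the down-group effect wins (122 vs 78 kJ/mol).
Tabulated electron affinity (kJ/mol): C 122, As 78, Ba 14.
So from highest to lowest: C > As > Ba.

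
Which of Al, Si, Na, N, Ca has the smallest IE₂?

IE_2 is the cost of taking one more electron from the +1 cation: Al⁺ still has 2 valence electrons; Si⁺ still has 3 valence electrons; Na⁺ is the bare [Ne] core; N⁺ still has 4 valence electrons; Ca⁺ still has 1 valence electron.
Core electrons are held far more tightly than valence electrons, so Na tops the IE_2 order.
Valence configurations: Al⁺ [Ne]3s², Si⁺ [Ne]3s²3p¹, N⁺ [He]2s²2p², Ca⁺ [Ar]4s¹.
Si⁺ loses a lone 3p electron whereas Al⁺ must break into a filled 3s² pair, so IE_2(Al) > IE_2(Si) even though Si has the higher nuclear charge.
Approximate IE_2 values (kJ/mol): Al 1817, Si 1577, Na 4562, N 2856, Ca 1145.
Hence IE_2: Ca < Si < Al < N < Na.

Ca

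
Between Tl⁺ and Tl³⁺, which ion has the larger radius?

Both ions have Z = 81 protons, but Tl³⁺ has lost more electrons, so its remaining electrons feel a larger effective nuclear charge per electron and are pulled in more tightly.
Higher positive charge → smaller ion, so Tl⁺ > Tl³⁺.

Tl⁺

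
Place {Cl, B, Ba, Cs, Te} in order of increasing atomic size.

B is in period 2, group 13; Cl is in period 3, group 17; Te is in period 5, group 16; Cs is in period 6, group 1; Ba is in period 6, group 2.
Across a period the added protons contract the valence shell; down a group each new principal shell makes the atom larger.
Here both period and group differ, so the two effects have to be weighed against each other.
Cl > B: period and group pull opposite ways; the down-group shift dominates (99 vs 85 pm).
Te > Cl: relative to Cl, both the across-period and down-group shifts push Te's atomic radius up.
Ba > Te: relative to Te, both the across-period and down-group shifts push Ba's atomic radius up.
Cs > Ba: Cs lies to the left of Ba in period 6, so the across-period effect alone puts Cs larger.
Approximate values (pm): B 85, Cl 99, Te 136, Cs 232, Ba 196.
So from smallest to largest: B < Cl < Te < Ba < Cs.

B, Cl, Te, Ba, Cs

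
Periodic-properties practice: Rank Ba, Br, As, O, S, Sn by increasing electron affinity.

O is in period 2, group 16; S is in period 3, group 16; As is in period 4, group 15; Br is in period 4, group 17; Sn is in period 5, group 14; Ba is in period 6, group 2.
Electron affinity generally becomes more exothermic across a period toward the halogens and less exothermic down a group.
These span different periods and groups, so the two trends combine.
As > Ba: both effects reinforce here, so As is clearly the higher of the two.
Sn > As: this pair runs against the simple trend — see the exception note.
O > Sn: both effects reinforce here, so O is clearly the higher of the two.
S > O: this pair runs against the simple trend — see the exception note.
Br > S: period and group pull opposite ways; the across-period shift dominates (325 vs 200 kJ/mol).
Note the exception: Sn has a higher electron affinity than As, contrary to the simple trend — adding an electron to As's half-filled np³ subshell costs electron-pairing energy.
Note the exception: S has a higher electron affinity than O, contrary to the simple trend — the compact 2p subshell of O repels the added electron more than S's larger 3p does.
Approximate values (kJ/mol): O 141, S 200, As 78, Br 325, Sn 107, Ba 14.
So from lowest to highest: Ba < As < Sn < O < S < Br.

Ba, As, Sn, O, S, Br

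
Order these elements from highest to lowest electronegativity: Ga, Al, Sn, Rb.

Sn > Ga > Al > Rb

Al is in period 3, group 13; Ga is in period 4, group 13; Rb is in period 5, group 1; Sn is in period 5, group 14.
Atoms toward the upper right of the periodic table pull bonding electrons most strongly.
Neither a single period nor a single group — weigh both effects.
Al > Rb: both effects reinforce here, so Al is clearly the higher of the two.
Ga > Al: this pair runs against the simple trend — see the exception note.
Sn > Ga: period and group pull opposite ways; the across-period shift dominates (1.96 vs 1.81).
Note the exception: Ga has a higher electronegativity than Al, contrary to the simple trend — poor shielding by filled d (and f) subshells raises the heavier element's effective nuclear charge more than the simple down-group trend predicts.
For reference (Pauling): Al 1.61, Ga 1.81, Rb 0.82, Sn 1.96.
So from highest to lowest: Sn > Ga > Al > Rb.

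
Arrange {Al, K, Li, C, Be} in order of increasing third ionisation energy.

Consider each +2 ion: Al²⁺ still has 1 valence electron; K²⁺ is already 1 electron into the core; Li²⁺ is already 1 electron into the core; C²⁺ still has 2 valence electrons; Be²⁺ is the bare [He] core.
Usually core removal costs more than valence removal, but here the competition is close: a tightly held n=2 valence electron can cost more to remove than an n=3 core electron, so the actual values have to decide it.
Valence configurations: Al²⁺ [Ne]3s¹, C²⁺ [He]2s².
The numbers (kJ/mol): Al 2745, K 4420, Li 11815, C 4620, Be 14849.
So the third ionization energies run Al < K < C < Li < Be.

Al < K < C < Li < Be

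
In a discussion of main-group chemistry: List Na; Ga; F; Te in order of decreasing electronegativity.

F > Te > Ga > Na

F is in period 2, group 17; Na is in period 3, group 1; Ga is in period 4, group 13; Te is in period 5, group 16.
EN rises left→right (higher Z_eff, smaller atoms) and falls top→bottom (larger, more shielded atoms).
Neither a single period nor a single group — weigh both effects.
Ga > Na: the two effects oppose for this pair; the across-period effect wins (1.81 vs 0.93).
Te > Ga: the two effects oppose for this pair; the across-period effect wins (2.10 vs 1.81).
F > Te: relative to Te, both the across-period and down-group shifts push F's electronegativity up.
Approximate values (Pauling): F 3.98, Na 0.93, Ga 1.81, Te 2.10.
So from highest to lowest: F > Te > Ga > Na.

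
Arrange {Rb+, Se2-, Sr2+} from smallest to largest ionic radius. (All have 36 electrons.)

All of these have 36 electrons, so size is governed by nuclear charge alone: the more protons, the stronger the pull on the same electron cloud, and the smaller the ion.
Nuclear charges: Sr2+ (Z=38), Rb+ (Z=37), Se2- (Z=34).
Smallest to largest: Sr2+ < Rb+ < Se2-.

Sr2+ < Rb+ < Se2-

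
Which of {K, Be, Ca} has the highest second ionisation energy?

K

The second ionization energy removes an electron from the +1 ion. For each element: K⁺ is the bare [Ar] core; Be⁺ still has 1 valence electron; Ca⁺ still has 1 valence electron.
Pulling an electron out of a noble-gas core costs far more than removing a remaining valence electron, so K sits at the high end of IE_2.
Valence configurations: Be⁺ [He]2s¹, Ca⁺ [Ar]4s¹.
Approximate IE_2 values (kJ/mol): K 3052, Be 1757, Ca 1145.
Overall IE_2 order: Ca < Be < K.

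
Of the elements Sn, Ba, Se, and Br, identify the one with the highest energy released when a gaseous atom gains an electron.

Br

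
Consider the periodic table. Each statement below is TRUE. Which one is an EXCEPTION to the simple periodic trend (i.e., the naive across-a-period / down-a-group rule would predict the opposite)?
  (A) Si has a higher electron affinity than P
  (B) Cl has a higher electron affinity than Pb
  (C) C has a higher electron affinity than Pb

(A)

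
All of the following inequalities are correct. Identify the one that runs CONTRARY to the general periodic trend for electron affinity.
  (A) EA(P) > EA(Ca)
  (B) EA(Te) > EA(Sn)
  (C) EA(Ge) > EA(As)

The general trend: electron affinity increases across a period and decreases down a group.
(A) P (period 3, group 15) vs Ca (period 4, group 2): the stated order agrees with the simple trend.
(B) Te (period 5, group 16) vs Sn (period 5, group 14): the stated order agrees with the simple trend.
(C) Ge (period 4, group 14) vs As (period 4, group 15): the stated order contradicts the simple trend.
The exception is (C): adding an electron to As's half-filled 4p³ is unfavourable, so Ge (4p²) has the more exothermic EA.

(C)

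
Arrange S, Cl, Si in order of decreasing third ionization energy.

The third ionization energy removes an electron from the +2 ion. For each element: S²⁺ still has 4 valence electrons; Cl²⁺ still has 5 valence electrons; Si²⁺ still has 2 valence electrons.
All are still removing valence electrons, so compare the +2 ions as you would atoms: IE_3 generally rises across a period (higher Z_eff) and falls down a group (larger shell), subject to the usual subshell exceptions.
Valence configurations: S²⁺ [Ne]3s²3p², Cl²⁺ [Ne]3s²3p³, Si²⁺ [Ne]3s².
Approximate IE_3 values (kJ/mol): S 3357, Cl 3822, Si 3232.
Putting it together, IE_3: Si < S < Cl.

Cl > S > Si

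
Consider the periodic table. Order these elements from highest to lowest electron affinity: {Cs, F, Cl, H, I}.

Cl > F > I > H > Cs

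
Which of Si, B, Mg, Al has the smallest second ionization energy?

Consider each +1 ion: Si⁺ still has 3 valence electrons; B⁺ still has 2 valence electrons; Mg⁺ still has 1 valence electron; Al⁺ still has 2 valence electrons.
All are still removing valence electrons, so compare the +1 ions as you would atoms: IE_2 generally rises across a period (higher Z_eff) and falls down a group (larger shell), subject to the usual subshell exceptions.
Valence configurations: Si⁺ [Ne]3s²3p¹, B⁺ [He]2s², Mg⁺ [Ne]3s¹, Al⁺ [Ne]3s².
Si⁺ loses a lone 3p electron whereas Al⁺ must break into a filled 3s² pair, so IE_2(Al) > IE_2(Si) even though Si has the higher nuclear charge.
Tabulated IE_2 (kJ/mol): Si 1577, B 2427, Mg 1451, Al 1817.
Hence IE_2: Mg < Si < Al < B.

Mg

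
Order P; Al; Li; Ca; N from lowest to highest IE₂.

Ca < Al < P < N < Li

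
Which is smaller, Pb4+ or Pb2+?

Both ions have Z = 82 protons, but Pb4+ has lost more electrons, so its remaining electrons feel a larger effective nuclear charge per electron and are pulled in more tightly.
Higher positive charge → smaller ion, so Pb2+ > Pb4+.

Pb4+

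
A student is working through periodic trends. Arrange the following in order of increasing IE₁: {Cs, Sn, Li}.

Cs < Li < Sn

Li is in period 2, group 1; Sn is in period 5, group 14; Cs is in period 6, group 1.
IE₁ increases left→right with effective nuclear charge and decreases top→bottom as the valence shell moves farther out.
Neither a single period nor a single group — weigh both effects.
Li > Cs: Li sits above Cs in group 1, so the down-group effect alone puts Li higher.
Sn > Li: period and group pull opposite ways; the across-period shift dominates (709 vs 520 kJ/mol).
For reference (kJ/mol): Li 520, Sn 709, Cs 376.
So from lowest to highest: Cs < Li < Sn.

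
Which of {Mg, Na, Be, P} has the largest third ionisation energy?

After 2 electrons have been removed, what remains? Mg²⁺ is the bare [Ne] core; Na²⁺ is already 1 electron into the core; Be²⁺ is the bare [He] core; P²⁺ still has 3 valence electrons.
Pulling an electron out of a noble-gas core costs far more than removing a remaining valence electron, so Na, Mg and Be sit at the high end of IE_3.
Tabulated IE_3 (kJ/mol): Mg 7733, Na 6910, Be 14849, P 2914.
Hence IE_3: P < Na < Mg < Be.

Be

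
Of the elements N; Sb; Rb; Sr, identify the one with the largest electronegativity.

N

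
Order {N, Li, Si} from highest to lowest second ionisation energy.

IE_2 is the cost of taking one more electron from the +1 cation: N⁺ still has 4 valence electrons; Li⁺ is the bare [He] core; Si⁺ still has 3 valence electrons.
Pulling an electron out of a noble-gas core costs far more than removing a remaining valence electron, so Li sits at the high end of IE_2.
Valence configurations: N⁺ [He]2s²2p², Si⁺ [Ne]3s²3p¹.
The numbers (kJ/mol): N 2856, Li 7298, Si 1577.
Overall IE_2 order: Si < N < Li.

Li, N, Si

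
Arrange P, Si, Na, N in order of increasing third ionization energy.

P < Si < N < Na

Consider each +2 ion: P²⁺ still has 3 valence electrons; Si²⁺ still has 2 valence electrons; Na²⁺ is already 1 electron into the core; N²⁺ still has 3 valence electrons.
Pulling an electron out of a noble-gas core costs far more than removing a remaining valence electron, so Na sits at the high end of IE_3.
Valence configurations: P²⁺ [Ne]3s²3p¹, Si²⁺ [Ne]3s², N²⁺ [He]2s²2p¹.
P²⁺ loses a lone 3p electron whereas Si²⁺ must break into a filled 3s² pair, so IE_3(Si) > IE_3(P) even though P has the higher nuclear charge.
Approximate IE_3 values (kJ/mol): P 2914, Si 3232, Na 6910, N 4578.
So the third ionization energies run P < Si < N < Na.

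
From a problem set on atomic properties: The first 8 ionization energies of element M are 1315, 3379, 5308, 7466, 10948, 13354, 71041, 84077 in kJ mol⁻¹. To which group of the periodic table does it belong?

Look for the largest jump between consecutive ionization energies: IE7/IE6 ≈ 5.3, far larger than any earlier ratio.
That jump marks the point where a core electron is being removed. So the atom has 6 valence electrons.
A main-group element with 6 valence electrons is in group 16.

Group 16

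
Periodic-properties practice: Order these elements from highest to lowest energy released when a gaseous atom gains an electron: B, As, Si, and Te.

Te > Si > As > B

B is in period 2, group 13; Si is in period 3, group 14; As is in period 4, group 15; Te is in period 5, group 16.
Electron affinity generally becomes more exothermic across a period toward the halogens and less exothermic down a group.
These sit on a diagonal, where the across-period and down-group effects partly cancel.
As > B: period and group pull opposite ways; the across-period shift dominates (78 vs 27 kJ/mol).
Si > As: period and group pull opposite ways; the down-group shift dominates (134 vs 78 kJ/mol).
Te > Si: the two effects oppose for this pair; the across-period effect wins (190 vs 134 kJ/mol).
For reference (kJ/mol): B 27, Si 134, As 78, Te 190.
So from highest to lowest: Te > Si > As > B.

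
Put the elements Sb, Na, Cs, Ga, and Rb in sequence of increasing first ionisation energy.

Cs, Rb, Na, Ga, Sb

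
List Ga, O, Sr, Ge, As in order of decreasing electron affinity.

Electron affinity generally becomes more exothermic across a period toward the halogens and less exothermic down a group.
Here both period and group differ, so the two effects have to be weighed against each other.
Ga > Sr: both effects reinforce here, so Ga is clearly the higher of the two.
As > Ga: As lies to the right of Ga in period 4, so the across-period effect alone puts As higher.
Ge > As: this pair runs against the simple trend — see the exception note.
O > Ge: relative to Ge, both the across-period and down-group shifts push O's electron affinity up.
Note the exception: Ge has a higher electron affinity than As, contrary to the simple trend — adding an electron to As's half-filled 4p³ is unfavourable, so Ge (4p²) has the more exothermic EA.
Tabulated electron affinity (kJ/mol): O 141, Ga 29, Ge 119, As 78, Sr 5.
So from highest to lowest: O > Ge > As > Ga > Sr.

O > Ge > As > Ga > Sr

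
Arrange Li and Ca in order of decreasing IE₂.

Consider each +1 ion: Li⁺ is the bare [He] core; Ca⁺ still has 1 valence electron.
Core electrons are held far more tightly than valence electrons, so Li tops the IE_2 order.
The numbers (kJ/mol): Li 7298, Ca 1145.
Putting it together, IE_2: Ca < Li.

Li > Ca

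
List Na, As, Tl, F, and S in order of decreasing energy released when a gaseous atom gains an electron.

F > S > As > Na > Tl

F is in period 2, group 17; Na is in period 3, group 1; S is in period 3, group 16; As is in period 4, group 15; Tl is in period 6, group 13.
EA tends to increase across a period and decrease down a group, though the pattern is less regular than for IE or radius.
Neither a single period nor a single group — weigh both effects.
Na > Tl: the two effects oppose for this pair; the down-group effect wins (53 vs 19 kJ/mol).
As > Na: the two effects oppose for this pair; the across-period effect wins (78 vs 53 kJ/mol).
S > As: both effects reinforce here, so S is clearly the higher of the two.
F > S: both effects reinforce here, so F is clearly the higher of the two.
Approximate values (kJ/mol): F 328, Na 53, S 200, As 78, Tl 19.
So from highest to lowest: F > S > As > Na > Tl.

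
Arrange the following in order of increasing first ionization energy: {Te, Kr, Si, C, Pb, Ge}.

Pb < Ge < Si < Te < C < Kr

C is in period 2, group 14; Si is in period 3, group 14; Ge is in period 4, group 14; Kr is in period 4, group 18; Te is in period 5, group 16; Pb is in period 6, group 14.
First ionization energy rises across a period (greater Z_eff holds electrons more tightly) and falls down a group (valence electrons are farther from the nucleus).
Neither a single period nor a single group — weigh both effects.
Ge > Pb: they share group 14; the group trend gives Ge the larger value.
Si > Ge: they share group 14; the group trend gives Si the larger value.
Te > Si: the two effects oppose for this pair; the across-period effect wins (869 vs 786 kJ/mol).
C > Te: period and group pull opposite ways; the down-group shift dominates (1086 vs 869 kJ/mol).
Kr > C: period and group pull opposite ways; the across-period shift dominates (1351 vs 1086 kJ/mol).
For reference (kJ/mol): C 1086, Si 786, Ge 762, Kr 1351, Te 869, Pb 716.
So from lowest to highest: Pb < Ge < Si < Te < C < Kr.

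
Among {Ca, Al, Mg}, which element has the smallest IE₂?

The second ionization energy removes an electron from the +1 ion. For each element: Ca⁺ still has 1 valence electron; Al⁺ still has 2 valence electrons; Mg⁺ still has 1 valence electron.
All are still removing valence electrons, so compare the +1 ions as you would atoms: IE_2 generally rises across a period (higher Z_eff) and falls down a group (larger shell), subject to the usual subshell exceptions.
Valence configurations: Ca⁺ [Ar]4s¹, Al⁺ [Ne]3s², Mg⁺ [Ne]3s¹.
The numbers (kJ/mol): Ca 1145, Al 1817, Mg 1451.
Putting it together, IE_2: Ca < Mg < Al.

Ca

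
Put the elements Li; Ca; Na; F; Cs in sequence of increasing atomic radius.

Li is in period 2, group 1; F is in period 2, group 17; Na is in period 3, group 1; Ca is in period 4, group 2; Cs is in period 6, group 1.
Across a period the added protons contract the valence shell; down a group each new principal shell makes the atom larger.
Neither a single period nor a single group — weigh both effects.
Li > F: both are in period 2; the period trend gives Li the larger value.
Na > Li: Na sits below Li in group 1, so the down-group effect alone puts Na larger.
Ca > Na: period and group pull opposite ways; the down-group shift dominates (171 vs 155 pm).
Cs > Ca: both effects reinforce here, so Cs is clearly the larger of the two.
Approximate values (pm): Li 133, F 64, Na 155, Ca 171, Cs 232.
So from smallest to largest: F < Li < Na < Ca < Cs.

F < Li < Na < Ca < Cs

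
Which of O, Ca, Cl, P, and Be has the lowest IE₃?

P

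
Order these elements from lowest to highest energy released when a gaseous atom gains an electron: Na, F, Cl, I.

Na < I < F < Cl

Adding an electron releases more energy for atoms nearer the top right (short of the noble gases).
These span different periods and groups, so the two trends combine.
I > Na: the two effects oppose for this pair; the across-period effect wins (295 vs 53 kJ/mol).
F > I: F sits above I in group 17, so the down-group effect alone puts F higher.
Cl > F: this pair runs against the simple trend — see the exception note.
Note the exception: Cl has a higher electron affinity than F, contrary to the simple trend — F's small 2p subshell makes the incoming electron feel strong e⁻–e⁻ repulsion, so Cl actually releases more energy on gaining an electron.
Approximate values (kJ/mol): F 328, Na 53, Cl 349, I 295.
So from lowest to highest: Na < I < F < Cl.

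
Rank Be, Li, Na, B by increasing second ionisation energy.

Be, B, Na, Li

The second ionization energy removes an electron from the +1 ion. For each element: Be⁺ still has 1 valence electron; Li⁺ is the bare [He] core; Na⁺ is the bare [Ne] core; B⁺ still has 2 valence electrons.
Pulling an electron out of a noble-gas core costs far more than removing a remaining valence electron, so Na and Li sit at the high end of IE_2.
Valence configurations: Be⁺ [He]2s¹, B⁺ [He]2s².
The numbers (kJ/mol): Be 1757, Li 7298, Na 4562, B 2427.
Hence IE_2: Be < B < Na < Li.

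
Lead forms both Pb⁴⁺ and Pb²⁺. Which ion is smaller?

Both ions have Z = 82 protons, but Pb⁴⁺ has lost more electrons, so its remaining electrons feel a larger effective nuclear charge per electron and are pulled in more tightly.
Higher positive charge → smaller ion, so Pb²⁺ > Pb⁴⁺.

Pb⁴⁺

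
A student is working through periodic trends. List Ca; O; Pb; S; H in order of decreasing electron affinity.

S > O > H > Pb > Ca

Atoms with high Z_eff and room in the valence shell (especially the halogens) have the most exothermic electron affinities.
Here both period and group differ, so the two effects have to be weighed against each other.
Pb > Ca: the two effects oppose for this pair; the across-period effect wins (35 vs 2 kJ/mol).
H > Pb: the two effects oppose for this pair; the down-group effect wins (73 vs 35 kJ/mol).
O > H: the two effects oppose for this pair; the across-period effect wins (141 vs 73 kJ/mol).
S > O: this pair runs against the simple trend — see the exception note.
Note the exception: S has a higher electron affinity than O, contrary to the simple trend — the compact 2p subshell of O repels the added electron more than S's larger 3p does.
Tabulated electron affinity (kJ/mol): H 73, O 141, S 200, Ca 2, Pb 35.
So from highest to lowest: S > O > H > Pb > Ca.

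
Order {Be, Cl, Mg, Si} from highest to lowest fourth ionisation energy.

IE_4 is the cost of taking one more electron from the +3 cation: Be³⁺ is already 1 electron into the core; Cl³⁺ still has 4 valence electrons; Mg³⁺ is already 1 electron into the core; Si³⁺ still has 1 valence electron.
Breaking into a closed-shell core is much more expensive than removing a leftover valence electron — Mg and Be have the largest IE_4 here.
Valence configurations: Cl³⁺ [Ne]3s²3p², Si³⁺ [Ne]3s¹.
Approximate IE_4 values (kJ/mol): Be 21007, Cl 5159, Mg 10543, Si 4356.
So the fourth ionization energies run Si < Cl < Mg < Be.

Be > Mg > Cl > Si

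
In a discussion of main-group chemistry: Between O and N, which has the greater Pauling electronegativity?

O

N is in period 2, group 15; O is in period 2, group 16.
EN rises left→right (higher Z_eff, smaller atoms) and falls top→bottom (larger, more shielded atoms).
All lie in period 2, so electronegativity increases left to right.
So O has the greater Pauling electronegativity (O > N).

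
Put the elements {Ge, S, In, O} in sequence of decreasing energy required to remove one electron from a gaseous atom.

O, S, Ge, In

IE₁ increases left→right with effective nuclear charge and decreases top→bottom as the valence shell moves farther out.
Neither a single period nor a single group — weigh both effects.
Ge > In: relative to In, both the across-period and down-group shifts push Ge's first ionization energy up.
S > Ge: both effects reinforce here, so S is clearly the higher of the two.
O > S: they share group 16; the group trend gives O the larger value.
Tabulated first ionization energy (kJ/mol): O 1314, S 1000, Ge 762, In 558.
So from highest to lowest: O > S > Ge > In.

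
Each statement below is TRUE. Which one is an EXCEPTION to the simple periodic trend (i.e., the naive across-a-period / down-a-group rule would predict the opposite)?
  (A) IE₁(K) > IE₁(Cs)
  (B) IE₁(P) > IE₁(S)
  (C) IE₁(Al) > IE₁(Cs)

(B)

The general trend: first ionisation energy increases across a period and decreases down a group.
(A) K (period 4, group 1) vs Cs (period 6, group 1): the stated order agrees with the simple trend.
(B) P (period 3, group 15) vs S (period 3, group 16): the stated order contradicts the simple trend.
(C) Al (period 3, group 13) vs Cs (period 6, group 1): the stated order agrees with the simple trend.
The exception is (B): S (3p⁴) ionizes more easily than half-filled P (3p³) because the paired 3p electron in S is pushed out by e⁻–e⁻ repulsion.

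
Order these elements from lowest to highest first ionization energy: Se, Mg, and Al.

Across a period the outer electron is held more tightly (higher IE₁); down a group it sits in a higher shell, more shielded, and comes off more easily.
These span different periods and groups, so the two trends combine.
Mg > Al: this pair runs against the simple trend — see the exception note.
Se > Mg: period and group pull opposite ways; the across-period shift dominates (941 vs 738 kJ/mol).
Note the exception: Mg has a higher first ionization energy than Al, contrary to the simple trend — Al's single 3p electron is easier to remove than one from Mg's filled 3s².
Approximate values (kJ/mol): Mg 738, Al 578, Se 941.
So from lowest to highest: Al < Mg < Se.

Al < Mg < Se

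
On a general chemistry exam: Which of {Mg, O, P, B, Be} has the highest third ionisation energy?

IE_3 is the cost of taking one more electron from the +2 cation: Mg²⁺ is the bare [Ne] core; O²⁺ still has 4 valence electrons; P²⁺ still has 3 valence electrons; B²⁺ still has 1 valence electron; Be²⁺ is the bare [He] core.
Pulling an electron out of a noble-gas core costs far more than removing a remaining valence electron, so Mg and Be sit at the high end of IE_3.
Valence configurations: O²⁺ [He]2s²2p², P²⁺ [Ne]3s²3p¹, B²⁺ [He]2s¹.
Tabulated IE_3 (kJ/mol): Mg 7733, O 5300, P 2914, B 3660, Be 14849.
Hence IE_3: P < B < O < Mg < Be.

Be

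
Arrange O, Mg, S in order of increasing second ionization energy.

Mg, S, O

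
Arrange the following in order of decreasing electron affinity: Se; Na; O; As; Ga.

O is in period 2, group 16; Na is in period 3, group 1; Ga is in period 4, group 13; As is in period 4, group 15; Se is in period 4, group 16.
EA tends to increase across a period and decrease down a group, though the pattern is less regular than for IE or radius.
These span different periods and groups, so the two trends combine.
Na > Ga: period and group pull opposite ways; the down-group shift dominates (53 vs 29 kJ/mol).
As > Na: period and group pull opposite ways; the across-period shift dominates (78 vs 53 kJ/mol).
O > As: relative to As, both the across-period and down-group shifts push O's electron affinity up.
Se > O: this pair runs against the simple trend — see the exception note.
Note the exception: Se has a higher electron affinity than O, contrary to the simple trend — O's compact 2p subshell gives strong electron–electron repulsion on the added electron.
Tabulated electron affinity (kJ/mol): O 141, Na 53, Ga 29, As 78, Se 195.
So from highest to lowest: Se > O > As > Na > Ga.

Se > O > As > Na > Ga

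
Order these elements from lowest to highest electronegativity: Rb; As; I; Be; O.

Rb < Be < As < I < O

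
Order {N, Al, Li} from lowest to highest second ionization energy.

Al < N < Li

Consider each +1 ion: N⁺ still has 4 valence electrons; Al⁺ still has 2 valence electrons; Li⁺ is the bare [He] core.
Breaking into a closed-shell core is much more expensive than removing a leftover valence electron — Li has the largest IE_2 here.
Valence configurations: N⁺ [He]2s²2p², Al⁺ [Ne]3s².
The numbers (kJ/mol): N 2856, Al 1817, Li 7298.
Hence IE_2: Al < N < Li.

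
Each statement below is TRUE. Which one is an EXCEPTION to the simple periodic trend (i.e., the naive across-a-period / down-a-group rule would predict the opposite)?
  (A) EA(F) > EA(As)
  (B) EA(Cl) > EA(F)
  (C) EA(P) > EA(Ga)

(B)

The general trend: electron affinity increases across a period and decreases down a group.
(A) F (period 2, group 17) vs As (period 4, group 15): the stated order agrees with the simple trend.
(B) Cl (period 3, group 17) vs F (period 2, group 17): the stated order contradicts the simple trend.
(C) P (period 3, group 15) vs Ga (period 4, group 13): the stated order agrees with the simple trend.
The exception is (B): F's small 2p subshell makes the incoming electron feel strong e⁻–e⁻ repulsion, so Cl actually releases more energy on gaining an electron.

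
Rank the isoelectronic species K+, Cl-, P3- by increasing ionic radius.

K+ < Cl- < P3-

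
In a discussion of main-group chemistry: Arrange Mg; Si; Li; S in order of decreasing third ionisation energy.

Li > Mg > S > Si

The third ionization energy removes an electron from the +2 ion. For each element: Mg²⁺ is the bare [Ne] core; Si²⁺ still has 2 valence electrons; Li²⁺ is already 1 electron into the core; S²⁺ still has 4 valence electrons.
Core electrons are held far more tightly than valence electrons, so Mg and Li top the IE_3 order.
Valence configurations: Si²⁺ [Ne]3s², S²⁺ [Ne]3s²3p².
Approximate IE_3 values (kJ/mol): Mg 7733, Si 3232, Li 11815, S 3357.
Overall IE_3 order: Si < S < Mg < Li.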